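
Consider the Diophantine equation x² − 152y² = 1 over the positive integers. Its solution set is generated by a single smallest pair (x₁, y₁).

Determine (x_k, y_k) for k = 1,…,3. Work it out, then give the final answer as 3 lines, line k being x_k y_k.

√152 = [12; 3,24, …], period ℓ=2 (even) → k=1
k=0  a_k=12  p_k/q_k = 12/1
k=1  a_k=3  p_k/q_k = 37/3
(x₁, y₁) = (37, 3);  37² − 152·3² = 1 ✓
n=2: (37,3)∘(37,3) = (37·37+152·3·3, 37·3+3·37) = (2737,222)
n=3: (2737,222)∘(37,3) = (37·2737+152·3·222, 37·222+3·2737) = (202501,16425)

37 3
2737 222
202501 16425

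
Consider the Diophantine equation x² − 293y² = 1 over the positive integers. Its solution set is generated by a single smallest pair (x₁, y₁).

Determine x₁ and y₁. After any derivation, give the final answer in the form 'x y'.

[17; 8,1,1,8,34] for √293; ℓ=5 ⇒ convergent index 9
a_0=17:  p_0=17·1+0=17,  q_0=17·0+1=1
a_1=8:  p_1=8·17+1=137,  q_1=8·1+0=8
…
a_3=1:  p_3=1·154+137=291,  q_3=1·9+8=17
a_4=8:  p_4=8·291+154=2482,  q_4=8·17+9=145
a_5=34:  p_5=34·2482+291=84679,  q_5=34·145+17=4947
a_6=8:  p_6=8·84679+2482=679914,  q_6=8·4947+145=39721
…
a_8=1:  p_8=1·764593+679914=1444507,  q_8=1·44668+39721=84389
a_9=8:  p_9=8·1444507+764593=12320649,  q_9=8·84389+44668=719780
(x₁, y₁) = (12320649, 719780);  12320649² − 293·719780² = 1 ✓

12320649 719780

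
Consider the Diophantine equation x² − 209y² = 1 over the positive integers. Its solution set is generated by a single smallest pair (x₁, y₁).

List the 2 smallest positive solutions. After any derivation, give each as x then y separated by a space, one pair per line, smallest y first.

46551 3220
4333991201 299788440

[14; 2,5,3,2,3,5,2,28] for √209; ℓ=8 ⇒ convergent index 7
a_0=14:  p_0=14·1+0=14,  q_0=14·0+1=1
a_1=2:  p_1=2·14+1=29,  q_1=2·1+0=2
a_2=5:  p_2=5·29+14=159,  q_2=5·2+1=11
a_3=3:  p_3=3·159+29=506,  q_3=3·11+2=35
a_4=2:  p_4=2·506+159=1171,  q_4=2·35+11=81
…
a_6=5:  p_6=5·4019+1171=21266,  q_6=5·278+81=1471
a_7=2:  p_7=2·21266+4019=46551,  q_7=2·1471+278=3220
(x₁, y₁) = (46551, 3220);  46551² − 209·3220² = 1 ✓
n=2: (46551,3220)∘(46551,3220) = (46551·46551+209·3220·3220, 46551·3220+3220·46551) = (4333991201,299788440)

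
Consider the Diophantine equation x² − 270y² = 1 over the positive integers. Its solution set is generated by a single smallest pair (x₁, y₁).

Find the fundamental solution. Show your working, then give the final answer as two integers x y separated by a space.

5291 322

[16; 2,3,6,3,2,32] for √270; ℓ=6 ⇒ convergent index 5
k=0  a_k=16  p_k/q_k = 16/1
…
k=3  a_k=6  p_k/q_k = 723/44
k=4  a_k=3  p_k/q_k = 2284/139
k=5  a_k=2  p_k/q_k = 5291/322
(x₁, y₁) = (5291, 322);  5291² − 270·322² = 1 ✓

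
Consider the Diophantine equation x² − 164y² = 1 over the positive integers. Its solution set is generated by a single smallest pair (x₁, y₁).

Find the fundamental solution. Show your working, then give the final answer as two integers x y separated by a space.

√164 = [12; 1,4,6,4,1,24, …], period ℓ=6 (even) → k=5
step 0: (12, 1)  from 12·(1,0) + (0,1)
step 1: (13, 1)  from 1·(12,1) + (1,0)
step 2: (64, 5)  from 4·(13,1) + (12,1)
step 3: (397, 31)  from 6·(64,5) + (13,1)
step 4: (1652, 129)  from 4·(397,31) + (64,5)
step 5: (2049, 160)  from 1·(1652,129) + (397,31)
(x₁, y₁) = (2049, 160);  2049² − 164·160² = 1 ✓

2049 160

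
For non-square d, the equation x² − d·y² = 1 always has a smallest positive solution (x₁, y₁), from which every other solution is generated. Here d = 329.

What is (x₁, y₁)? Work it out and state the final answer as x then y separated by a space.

√329 = [18; 7,4,2,1,1,4,1,1,2,4,7,36, …], period ℓ=12 (even) → k=11
step 0: (18, 1)  from 18·(1,0) + (0,1)
step 1: (127, 7)  from 7·(18,1) + (1,0)
step 2: (526, 29)  from 4·(127,7) + (18,1)
step 3: (1179, 65)  from 2·(526,29) + (127,7)
…
step 5: (2884, 159)  from 1·(1705,94) + (1179,65)
step 6: (13241, 730)  from 4·(2884,159) + (1705,94)
…
step 8: (29366, 1619)  from 1·(16125,889) + (13241,730)
…
step 10: (328794, 18127)  from 4·(74857,4127) + (29366,1619)
step 11: (2376415, 131016)  from 7·(328794,18127) + (74857,4127)
(x₁, y₁) = (2376415, 131016);  2376415² − 329·131016² = 1 ✓

2376415 131016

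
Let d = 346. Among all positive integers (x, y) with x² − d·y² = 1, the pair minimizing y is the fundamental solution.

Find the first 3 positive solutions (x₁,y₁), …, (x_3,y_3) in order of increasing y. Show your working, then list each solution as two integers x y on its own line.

17299 930
598510801 32176140
20707276675699 1113230090790

d=346: √d = [18; 1,1,1,1,36] (ℓ=5, odd), read p_9/q_9
step 0: (18, 1)  from 18·(1,0) + (0,1)
step 1: (19, 1)  from 1·(18,1) + (1,0)
step 2: (37, 2)  from 1·(19,1) + (18,1)
…
step 5: (3404, 183)  from 36·(93,5) + (56,3)
…
step 8: (10398, 559)  from 1·(6901,371) + (3497,188)
step 9: (17299, 930)  from 1·(10398,559) + (6901,371)
(x₁, y₁) = (17299, 930);  17299² − 346·930² = 1 ✓
(x_2, y_2) = (17299·17299 + 346·930·930, 17299·930 + 930·17299) = (598510801, 32176140)
(x_3, y_3) = (17299·598510801 + 346·930·32176140, 17299·32176140 + 930·598510801) = (20707276675699, 1113230090790)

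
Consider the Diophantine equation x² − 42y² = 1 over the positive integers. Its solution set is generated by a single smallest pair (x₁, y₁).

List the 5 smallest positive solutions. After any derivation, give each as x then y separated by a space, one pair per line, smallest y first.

[6; 2,12] for √42; ℓ=2 ⇒ convergent index 1
step 0: (6, 1)  from 6·(1,0) + (0,1)
step 1: (13, 2)  from 2·(6,1) + (1,0)
fundamental: x₁=13, y₁=2  (since 169 − 42·4 = 1)
n=2: (13,2)∘(13,2) = (13·13+42·2·2, 13·2+2·13) = (337,52)
n=3: (337,52)∘(13,2) = (13·337+42·2·52, 13·52+2·337) = (8749,1350)
n=4: (8749,1350)∘(13,2) = (13·8749+42·2·1350, 13·1350+2·8749) = (227137,35048)
n=5: (227137,35048)∘(13,2) = (13·227137+42·2·35048, 13·35048+2·227137) = (5896813,909898)

13 2
337 52
8749 1350
227137 35048
5896813 909898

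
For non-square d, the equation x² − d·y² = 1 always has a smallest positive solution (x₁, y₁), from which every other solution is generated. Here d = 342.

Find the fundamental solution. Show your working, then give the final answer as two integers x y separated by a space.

[18; 2,36] for √342; ℓ=2 ⇒ convergent index 1
step 0: (18, 1)  from 18·(1,0) + (0,1)
step 1: (37, 2)  from 2·(18,1) + (1,0)
→ (37, 2).  Check: 37²=1369, 342·2²=1368, difference 1.

37 2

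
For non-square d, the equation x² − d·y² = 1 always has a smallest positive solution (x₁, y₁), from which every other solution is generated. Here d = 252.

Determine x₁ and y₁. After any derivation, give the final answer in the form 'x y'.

d=252: √d = [15; 1,6,1,30] (ℓ=4, even), read p_3/q_3
k=0  a_k=15  p_k/q_k = 15/1
…
k=2  a_k=6  p_k/q_k = 111/7
k=3  a_k=1  p_k/q_k = 127/8
(x₁, y₁) = (127, 8);  127² − 252·8² = 1 ✓

127 8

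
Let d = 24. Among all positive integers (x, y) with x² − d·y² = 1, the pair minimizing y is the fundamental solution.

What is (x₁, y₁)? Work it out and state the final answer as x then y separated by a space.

5 1

√24 = [4; 1,8, …], period ℓ=2 (even) → k=1
k=0  a_k=4  p_k/q_k = 4/1
k=1  a_k=1  p_k/q_k = 5/1
→ (5, 1).  Check: 5²=25, 24·1²=24, difference 1.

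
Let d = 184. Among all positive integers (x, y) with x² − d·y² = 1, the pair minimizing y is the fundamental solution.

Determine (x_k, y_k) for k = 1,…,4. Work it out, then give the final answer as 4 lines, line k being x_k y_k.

[13; 1,1,3,2,1,2,1,2,3,1,1,26] for √184; ℓ=12 ⇒ convergent index 11
k=0  a_k=13  p_k/q_k = 13/1
k=1  a_k=1  p_k/q_k = 14/1
k=2  a_k=1  p_k/q_k = 27/2
k=3  a_k=3  p_k/q_k = 95/7
k=4  a_k=2  p_k/q_k = 217/16
k=5  a_k=1  p_k/q_k = 312/23
…
k=7  a_k=1  p_k/q_k = 1153/85
k=8  a_k=2  p_k/q_k = 3147/232
k=9  a_k=3  p_k/q_k = 10594/781
k=10  a_k=1  p_k/q_k = 13741/1013
k=11  a_k=1  p_k/q_k = 24335/1794
(x₁, y₁) = (24335, 1794);  24335² − 184·1794² = 1 ✓
(x_2, y_2) = (24335·24335 + 184·1794·1794, 24335·1794 + 1794·24335) = (1184384449, 87313980)
(x_3, y_3) = (24335·1184384449 + 184·1794·87313980, 24335·87313980 + 1794·1184384449) = (57643991108495, 4249571404806)
(x_4, y_4) = (24335·57643991108495 + 184·1794·4249571404806, 24335·4249571404806 + 1794·57643991108495) = (2805533046066067201, 206826640184594040)

24335 1794
1184384449 87313980
57643991108495 4249571404806
2805533046066067201 206826640184594040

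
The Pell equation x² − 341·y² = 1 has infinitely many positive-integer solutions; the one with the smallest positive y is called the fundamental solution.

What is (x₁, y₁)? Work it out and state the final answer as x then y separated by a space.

√341 → a₀=18, period (2,6,1,8,2,…,6,2,36); ℓ=14 even so k=13
i=0: a=18 ⇒ p=18, q=1
i=1: a=2 ⇒ p=37, q=2
i=2: a=6 ⇒ p=240, q=13
…
i=4: a=8 ⇒ p=2456, q=133
…
i=7: a=2 ⇒ p=20479, q=1109
i=8: a=1 ⇒ p=28124, q=1523
…
i=10: a=8 ⇒ p=641940, q=34763
i=11: a=1 ⇒ p=718667, q=38918
i=12: a=6 ⇒ p=4953942, q=268271
i=13: a=2 ⇒ p=10626551, q=575460
(x₁, y₁) = (10626551, 575460);  10626551² − 341·575460² = 1 ✓

10626551 575460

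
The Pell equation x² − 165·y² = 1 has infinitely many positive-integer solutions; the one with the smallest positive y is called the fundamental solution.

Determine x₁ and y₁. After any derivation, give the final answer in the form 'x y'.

√165 = [12; 1,5,2,5,1,24, …], period ℓ=6 (even) → k=5
step 0: (12, 1)  from 12·(1,0) + (0,1)
step 1: (13, 1)  from 1·(12,1) + (1,0)
step 2: (77, 6)  from 5·(13,1) + (12,1)
step 3: (167, 13)  from 2·(77,6) + (13,1)
step 4: (912, 71)  from 5·(167,13) + (77,6)
step 5: (1079, 84)  from 1·(912,71) + (167,13)
→ (1079, 84).  Check: 1079²=1164241, 165·84²=1164240, difference 1.

1079 84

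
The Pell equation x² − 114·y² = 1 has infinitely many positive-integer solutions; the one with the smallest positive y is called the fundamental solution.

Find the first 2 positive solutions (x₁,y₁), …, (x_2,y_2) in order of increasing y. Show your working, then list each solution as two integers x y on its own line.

1025 96
2101249 196800

d=114: √d = [10; 1,2,10,2,1,20] (ℓ=6, even), read p_5/q_5
k=0  a_k=10  p_k/q_k = 10/1
k=1  a_k=1  p_k/q_k = 11/1
…
k=4  a_k=2  p_k/q_k = 694/65
k=5  a_k=1  p_k/q_k = 1025/96
fundamental: x₁=1025, y₁=96  (since 1050625 − 114·9216 = 1)
k=2:  x_2 = 1025·1025+114·96·96 = 2101249,  y_2 = 1025·96+96·1025 = 196800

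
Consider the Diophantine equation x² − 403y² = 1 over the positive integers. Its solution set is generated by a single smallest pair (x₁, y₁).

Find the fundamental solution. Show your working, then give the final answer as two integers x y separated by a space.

d=403: √d = [20; 13,2,1,3,1,3,1,2,13,40] (ℓ=10, even), read p_9/q_9
a_0=20:  p_0=20·1+0=20,  q_0=20·0+1=1
…
a_3=1:  p_3=1·542+261=803,  q_3=1·27+13=40
…
a_5=1:  p_5=1·2951+803=3754,  q_5=1·147+40=187
a_6=3:  p_6=3·3754+2951=14213,  q_6=3·187+147=708
a_7=1:  p_7=1·14213+3754=17967,  q_7=1·708+187=895
a_8=2:  p_8=2·17967+14213=50147,  q_8=2·895+708=2498
a_9=13:  p_9=13·50147+17967=669878,  q_9=13·2498+895=33369
(x₁, y₁) = (669878, 33369);  669878² − 403·33369² = 1 ✓

669878 33369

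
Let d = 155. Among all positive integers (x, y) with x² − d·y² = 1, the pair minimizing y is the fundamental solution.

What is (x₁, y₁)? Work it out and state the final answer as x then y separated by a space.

249 20

[12; 2,4,2,24] for √155; ℓ=4 ⇒ convergent index 3
i=0: a=12 ⇒ p=12, q=1
i=1: a=2 ⇒ p=25, q=2
i=2: a=4 ⇒ p=112, q=9
i=3: a=2 ⇒ p=249, q=20
(x₁, y₁) = (249, 20);  249² − 155·20² = 1 ✓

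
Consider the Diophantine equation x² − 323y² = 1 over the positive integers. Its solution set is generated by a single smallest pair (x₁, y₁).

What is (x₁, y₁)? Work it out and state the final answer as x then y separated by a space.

d=323: √d = [17; 1,34] (ℓ=2, even), read p_1/q_1
a_0=17:  p_0=17·1+0=17,  q_0=17·0+1=1
a_1=1:  p_1=1·17+1=18,  q_1=1·1+0=1
fundamental: x₁=18, y₁=1  (since 324 − 323·1 = 1)

18 1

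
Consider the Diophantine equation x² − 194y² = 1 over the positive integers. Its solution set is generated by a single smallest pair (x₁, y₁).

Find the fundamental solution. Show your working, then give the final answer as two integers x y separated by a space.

√194 → a₀=13, period (1,12,1,26); ℓ=4 even so k=3
a_0=13:  p_0=13·1+0=13,  q_0=13·0+1=1
a_1=1:  p_1=1·13+1=14,  q_1=1·1+0=1
a_2=12:  p_2=12·14+13=181,  q_2=12·1+1=13
a_3=1:  p_3=1·181+14=195,  q_3=1·13+1=14
→ (195, 14).  Check: 195²=38025, 194·14²=38024, difference 1.

195 14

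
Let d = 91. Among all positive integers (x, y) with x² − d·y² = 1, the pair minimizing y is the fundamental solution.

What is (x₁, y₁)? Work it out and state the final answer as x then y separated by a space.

√91 = [9; 1,1,5,1,5,1,1,18, …], period ℓ=8 (even) → k=7
step 0: (9, 1)  from 9·(1,0) + (0,1)
step 1: (10, 1)  from 1·(9,1) + (1,0)
step 2: (19, 2)  from 1·(10,1) + (9,1)
step 3: (105, 11)  from 5·(19,2) + (10,1)
step 4: (124, 13)  from 1·(105,11) + (19,2)
step 5: (725, 76)  from 5·(124,13) + (105,11)
step 6: (849, 89)  from 1·(725,76) + (124,13)
step 7: (1574, 165)  from 1·(849,89) + (725,76)
fundamental: x₁=1574, y₁=165  (since 2477476 − 91·27225 = 1)

1574 165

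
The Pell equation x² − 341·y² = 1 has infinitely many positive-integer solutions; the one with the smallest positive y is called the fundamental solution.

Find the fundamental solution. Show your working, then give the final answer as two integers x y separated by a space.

[18; 2,6,1,8,2,…,6,2,36] for √341; ℓ=14 ⇒ convergent index 13
i=0: a=18 ⇒ p=18, q=1
i=1: a=2 ⇒ p=37, q=2
i=2: a=6 ⇒ p=240, q=13
i=3: a=1 ⇒ p=277, q=15
i=4: a=8 ⇒ p=2456, q=133
i=5: a=2 ⇒ p=5189, q=281
i=6: a=1 ⇒ p=7645, q=414
i=7: a=2 ⇒ p=20479, q=1109
…
i=9: a=2 ⇒ p=76727, q=4155
i=10: a=8 ⇒ p=641940, q=34763
…
i=12: a=6 ⇒ p=4953942, q=268271
i=13: a=2 ⇒ p=10626551, q=575460
→ (10626551, 575460).  Check: 10626551²=112923586155601, 341·575460²=112923586155600, difference 1.

10626551 575460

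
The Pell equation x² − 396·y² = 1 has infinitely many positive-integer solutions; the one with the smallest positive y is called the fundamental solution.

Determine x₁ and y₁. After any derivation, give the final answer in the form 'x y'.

[19; 1,8,1,38] for √396; ℓ=4 ⇒ convergent index 3
a_0=19:  p_0=19·1+0=19,  q_0=19·0+1=1
a_1=1:  p_1=1·19+1=20,  q_1=1·1+0=1
a_2=8:  p_2=8·20+19=179,  q_2=8·1+1=9
a_3=1:  p_3=1·179+20=199,  q_3=1·9+1=10
→ (199, 10).  Check: 199²=39601, 396·10²=39600, difference 1.

199 10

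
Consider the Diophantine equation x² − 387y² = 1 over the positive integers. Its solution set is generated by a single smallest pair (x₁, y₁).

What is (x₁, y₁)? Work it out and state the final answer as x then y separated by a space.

√387 → a₀=19, period (1,2,19,2,1,38); ℓ=6 even so k=5
k=0  a_k=19  p_k/q_k = 19/1
…
k=4  a_k=2  p_k/q_k = 2341/119
k=5  a_k=1  p_k/q_k = 3482/177
→ (3482, 177).  Check: 3482²=12124324, 387·177²=12124323, difference 1.

3482 177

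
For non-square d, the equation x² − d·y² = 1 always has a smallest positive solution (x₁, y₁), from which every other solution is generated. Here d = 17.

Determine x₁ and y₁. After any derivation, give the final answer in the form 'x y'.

33 8

√17 = [4; 8, …], period ℓ=1 (odd) → k=1
k=0  a_k=4  p_k/q_k = 4/1
k=1  a_k=8  p_k/q_k = 33/8
→ (33, 8).  Check: 33²=1089, 17·8²=1088, difference 1.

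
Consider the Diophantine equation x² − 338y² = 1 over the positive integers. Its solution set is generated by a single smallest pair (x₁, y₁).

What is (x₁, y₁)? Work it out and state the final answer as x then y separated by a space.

114243 6214

√338 = [18; 2,1,1,2,36, …], period ℓ=5 (odd) → k=9
step 0: (18, 1)  from 18·(1,0) + (0,1)
step 1: (37, 2)  from 2·(18,1) + (1,0)
step 2: (55, 3)  from 1·(37,2) + (18,1)
step 3: (92, 5)  from 1·(55,3) + (37,2)
step 4: (239, 13)  from 2·(92,5) + (55,3)
step 5: (8696, 473)  from 36·(239,13) + (92,5)
…
step 7: (26327, 1432)  from 1·(17631,959) + (8696,473)
step 8: (43958, 2391)  from 1·(26327,1432) + (17631,959)
step 9: (114243, 6214)  from 2·(43958,2391) + (26327,1432)
fundamental: x₁=114243, y₁=6214  (since 13051463049 − 338·38613796 = 1)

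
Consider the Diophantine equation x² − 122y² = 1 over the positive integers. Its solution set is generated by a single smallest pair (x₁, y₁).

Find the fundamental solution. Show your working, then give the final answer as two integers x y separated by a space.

243 22

d=122: √d = [11; 22] (ℓ=1, odd), read p_1/q_1
step 0: (11, 1)  from 11·(1,0) + (0,1)
step 1: (243, 22)  from 22·(11,1) + (1,0)
(x₁, y₁) = (243, 22);  243² − 122·22² = 1 ✓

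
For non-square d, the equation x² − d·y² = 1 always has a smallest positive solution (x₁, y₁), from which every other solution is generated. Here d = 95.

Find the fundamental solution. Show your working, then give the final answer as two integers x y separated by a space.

d=95: √d = [9; 1,2,1,18] (ℓ=4, even), read p_3/q_3
i=0: a=9 ⇒ p=9, q=1
i=1: a=1 ⇒ p=10, q=1
i=2: a=2 ⇒ p=29, q=3
i=3: a=1 ⇒ p=39, q=4
→ (39, 4).  Check: 39²=1521, 95·4²=1520, difference 1.

39 4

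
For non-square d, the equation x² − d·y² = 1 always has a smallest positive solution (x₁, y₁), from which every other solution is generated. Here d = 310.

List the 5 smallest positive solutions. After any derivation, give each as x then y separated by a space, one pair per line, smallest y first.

848719 48204
1440647881921 81823301352
2445410459391369679 138889981000287972
4150932639366927117300481 235757131569084991314384
7045950797499272621676902497999 400183113896225599505705060220

√310 = [17; 1,1,1,1,5,…,1,1,34, …], period ℓ=16 (even) → k=15
step 0: (17, 1)  from 17·(1,0) + (0,1)
step 1: (18, 1)  from 1·(17,1) + (1,0)
step 2: (35, 2)  from 1·(18,1) + (17,1)
step 3: (53, 3)  from 1·(35,2) + (18,1)
step 4: (88, 5)  from 1·(53,3) + (35,2)
…
step 7: (2060, 117)  from 1·(1567,89) + (493,28)
…
step 9: (7747, 440)  from 1·(5687,323) + (2060,117)
step 10: (28928, 1643)  from 3·(7747,440) + (5687,323)
…
step 14: (515017, 29251)  from 1·(333702,18953) + (181315,10298)
step 15: (848719, 48204)  from 1·(515017,29251) + (333702,18953)
→ (848719, 48204).  Check: 848719²=720323940961, 310·48204²=720323940960, difference 1.
(x_2, y_2) = (848719·848719 + 310·48204·48204, 848719·48204 + 48204·848719) = (1440647881921, 81823301352)
(x_3, y_3) = (848719·1440647881921 + 310·48204·81823301352, 848719·81823301352 + 48204·1440647881921) = (2445410459391369679, 138889981000287972)
(x_4, y_4) = (848719·2445410459391369679 + 310·48204·138889981000287972, 848719·138889981000287972 + 48204·2445410459391369679) = (4150932639366927117300481, 235757131569084991314384)
(x_5, y_5) = (848719·4150932639366927117300481 + 310·48204·235757131569084991314384, 848719·235757131569084991314384 + 48204·4150932639366927117300481) = (7045950797499272621676902497999, 400183113896225599505705060220)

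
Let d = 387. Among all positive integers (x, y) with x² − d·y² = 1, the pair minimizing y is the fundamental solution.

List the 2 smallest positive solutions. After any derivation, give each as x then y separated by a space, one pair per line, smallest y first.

3482 177
24248647 1232628

√387 → a₀=19, period (1,2,19,2,1,38); ℓ=6 even so k=5
i=0: a=19 ⇒ p=19, q=1
i=1: a=1 ⇒ p=20, q=1
…
i=3: a=19 ⇒ p=1141, q=58
i=4: a=2 ⇒ p=2341, q=119
i=5: a=1 ⇒ p=3482, q=177
→ (3482, 177).  Check: 3482²=12124324, 387·177²=12124323, difference 1.
k=2:  x_2 = 3482·3482+387·177·177 = 24248647,  y_2 = 3482·177+177·3482 = 1232628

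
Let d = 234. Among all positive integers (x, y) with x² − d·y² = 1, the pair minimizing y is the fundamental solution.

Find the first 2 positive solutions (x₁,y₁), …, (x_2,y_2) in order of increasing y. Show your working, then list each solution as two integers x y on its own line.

√234 = [15; 3,2,1,2,1,2,3,30, …], period ℓ=8 (even) → k=7
k=0  a_k=15  p_k/q_k = 15/1
…
k=2  a_k=2  p_k/q_k = 107/7
k=3  a_k=1  p_k/q_k = 153/10
k=4  a_k=2  p_k/q_k = 413/27
k=5  a_k=1  p_k/q_k = 566/37
k=6  a_k=2  p_k/q_k = 1545/101
k=7  a_k=3  p_k/q_k = 5201/340
fundamental: x₁=5201, y₁=340  (since 27050401 − 234·115600 = 1)
(5201+340√234)^2 = 54100801 + 3536680√234

5201 340
54100801 3536680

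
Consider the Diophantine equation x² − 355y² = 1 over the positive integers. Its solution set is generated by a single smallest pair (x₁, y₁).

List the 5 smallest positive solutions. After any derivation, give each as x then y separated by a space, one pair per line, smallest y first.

954809 50676
1823320452961 96771801768
3481845556741524089 184797174548553948
6648994948371812427335041 352892010866963721270096
12697040435316401858305944800249 673888936007564730309809629380

√355 → a₀=18, period (1,5,3,3,1,6,1,3,3,5,1,36); ℓ=12 even so k=11
a_0=18:  p_0=18·1+0=18,  q_0=18·0+1=1
…
a_4=3:  p_4=3·358+113=1187,  q_4=3·19+6=63
a_5=1:  p_5=1·1187+358=1545,  q_5=1·63+19=82
…
a_7=1:  p_7=1·10457+1545=12002,  q_7=1·555+82=637
a_8=3:  p_8=3·12002+10457=46463,  q_8=3·637+555=2466
a_9=3:  p_9=3·46463+12002=151391,  q_9=3·2466+637=8035
a_10=5:  p_10=5·151391+46463=803418,  q_10=5·8035+2466=42641
a_11=1:  p_11=1·803418+151391=954809,  q_11=1·42641+8035=50676
(x₁, y₁) = (954809, 50676);  954809² − 355·50676² = 1 ✓
k=2:  x_2 = 954809·954809+355·50676·50676 = 1823320452961,  y_2 = 954809·50676+50676·954809 = 96771801768
k=3:  x_3 = 954809·1823320452961+355·50676·96771801768 = 3481845556741524089,  y_3 = 954809·96771801768+50676·1823320452961 = 184797174548553948
k=4:  x_4 = 954809·3481845556741524089+355·50676·184797174548553948 = 6648994948371812427335041,  y_4 = 954809·184797174548553948+50676·3481845556741524089 = 352892010866963721270096
k=5:  x_5 = 954809·6648994948371812427335041+355·50676·352892010866963721270096 = 12697040435316401858305944800249,  y_5 = 954809·352892010866963721270096+50676·6648994948371812427335041 = 673888936007564730309809629380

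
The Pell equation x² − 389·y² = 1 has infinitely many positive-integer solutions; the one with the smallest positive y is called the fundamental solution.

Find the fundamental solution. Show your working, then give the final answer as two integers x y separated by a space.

√389 = [19; 1,2,1,1,1,1,2,1,38, …], period ℓ=9 (odd) → k=17
a_0=19:  p_0=19·1+0=19,  q_0=19·0+1=1
…
a_2=2:  p_2=2·20+19=59,  q_2=2·1+1=3
…
a_11=2:  p_11=2·50925+49643=151493,  q_11=2·2582+2517=7681
…
a_16=2:  p_16=2·910240+556329=2376809,  q_16=2·46151+28207=120509
a_17=1:  p_17=1·2376809+910240=3287049,  q_17=1·120509+46151=166660
(x₁, y₁) = (3287049, 166660);  3287049² − 389·166660² = 1 ✓

3287049 166660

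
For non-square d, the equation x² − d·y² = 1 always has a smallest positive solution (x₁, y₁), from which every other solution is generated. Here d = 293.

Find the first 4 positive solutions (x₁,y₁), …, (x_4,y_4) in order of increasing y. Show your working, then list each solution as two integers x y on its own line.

12320649 719780
303596783562401 17736313474440
7481018815602612315849 437045785745090703340
184342013978870716056521769601 10769375446188914321717060880

[17; 8,1,1,8,34] for √293; ℓ=5 ⇒ convergent index 9
step 0: (17, 1)  from 17·(1,0) + (0,1)
step 1: (137, 8)  from 8·(17,1) + (1,0)
step 2: (154, 9)  from 1·(137,8) + (17,1)
…
step 4: (2482, 145)  from 8·(291,17) + (154,9)
step 5: (84679, 4947)  from 34·(2482,145) + (291,17)
…
step 7: (764593, 44668)  from 1·(679914,39721) + (84679,4947)
step 8: (1444507, 84389)  from 1·(764593,44668) + (679914,39721)
step 9: (12320649, 719780)  from 8·(1444507,84389) + (764593,44668)
(x₁, y₁) = (12320649, 719780);  12320649² − 293·719780² = 1 ✓
n=2: (12320649,719780)∘(12320649,719780) = (12320649·12320649+293·719780·719780, 12320649·719780+719780·12320649) = (303596783562401,17736313474440)
n=3: (303596783562401,17736313474440)∘(12320649,719780) = (12320649·303596783562401+293·719780·17736313474440, 12320649·17736313474440+719780·303596783562401) = (7481018815602612315849,437045785745090703340)
n=4: (7481018815602612315849,437045785745090703340)∘(12320649,719780) = (12320649·7481018815602612315849+293·719780·437045785745090703340, 12320649·437045785745090703340+719780·7481018815602612315849) = (184342013978870716056521769601,10769375446188914321717060880)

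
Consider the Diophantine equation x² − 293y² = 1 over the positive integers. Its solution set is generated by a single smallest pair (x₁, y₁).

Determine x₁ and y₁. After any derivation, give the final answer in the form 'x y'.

12320649 719780

√293 = [17; 8,1,1,8,34, …], period ℓ=5 (odd) → k=9
i=0: a=17 ⇒ p=17, q=1
i=1: a=8 ⇒ p=137, q=8
i=2: a=1 ⇒ p=154, q=9
i=3: a=1 ⇒ p=291, q=17
i=4: a=8 ⇒ p=2482, q=145
i=5: a=34 ⇒ p=84679, q=4947
…
i=8: a=1 ⇒ p=1444507, q=84389
i=9: a=8 ⇒ p=12320649, q=719780
(x₁, y₁) = (12320649, 719780);  12320649² − 293·719780² = 1 ✓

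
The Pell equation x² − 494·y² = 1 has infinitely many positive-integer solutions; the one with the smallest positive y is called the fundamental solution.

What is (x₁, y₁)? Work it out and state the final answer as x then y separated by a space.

73035 3286

√494 → a₀=22, period (4,2,2,1,2,1,2,2,4,44); ℓ=10 even so k=9
i=0: a=22 ⇒ p=22, q=1
…
i=2: a=2 ⇒ p=200, q=9
…
i=5: a=2 ⇒ p=1867, q=84
…
i=7: a=2 ⇒ p=6979, q=314
i=8: a=2 ⇒ p=16514, q=743
i=9: a=4 ⇒ p=73035, q=3286
(x₁, y₁) = (73035, 3286);  73035² − 494·3286² = 1 ✓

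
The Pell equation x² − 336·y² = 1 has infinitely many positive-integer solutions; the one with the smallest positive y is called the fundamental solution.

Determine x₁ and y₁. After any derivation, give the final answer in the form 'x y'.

55 3

√336 = [18; 3,36, …], period ℓ=2 (even) → k=1
i=0: a=18 ⇒ p=18, q=1
i=1: a=3 ⇒ p=55, q=3
fundamental: x₁=55, y₁=3  (since 3025 − 336·9 = 1)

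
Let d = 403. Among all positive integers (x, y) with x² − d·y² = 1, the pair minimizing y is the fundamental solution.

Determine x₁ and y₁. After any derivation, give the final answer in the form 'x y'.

d=403: √d = [20; 13,2,1,3,1,3,1,2,13,40] (ℓ=10, even), read p_9/q_9
i=0: a=20 ⇒ p=20, q=1
…
i=3: a=1 ⇒ p=803, q=40
…
i=6: a=3 ⇒ p=14213, q=708
…
i=8: a=2 ⇒ p=50147, q=2498
i=9: a=13 ⇒ p=669878, q=33369
(x₁, y₁) = (669878, 33369);  669878² − 403·33369² = 1 ✓

669878 33369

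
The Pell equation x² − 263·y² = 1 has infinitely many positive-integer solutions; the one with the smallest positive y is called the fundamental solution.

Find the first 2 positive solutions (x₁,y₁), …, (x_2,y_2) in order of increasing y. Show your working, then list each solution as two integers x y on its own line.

d=263: √d = [16; 4,1,1,1,1,15,1,1,1,1,4,32] (ℓ=12, even), read p_11/q_11
i=0: a=16 ⇒ p=16, q=1
i=1: a=4 ⇒ p=65, q=4
i=2: a=1 ⇒ p=81, q=5
…
i=5: a=1 ⇒ p=373, q=23
i=6: a=15 ⇒ p=5822, q=359
…
i=8: a=1 ⇒ p=12017, q=741
i=9: a=1 ⇒ p=18212, q=1123
i=10: a=1 ⇒ p=30229, q=1864
i=11: a=4 ⇒ p=139128, q=8579
fundamental: x₁=139128, y₁=8579  (since 19356600384 − 263·73599241 = 1)
n=2: (139128,8579)∘(139128,8579) = (139128·139128+263·8579·8579, 139128·8579+8579·139128) = (38713200767,2387158224)

139128 8579
38713200767 2387158224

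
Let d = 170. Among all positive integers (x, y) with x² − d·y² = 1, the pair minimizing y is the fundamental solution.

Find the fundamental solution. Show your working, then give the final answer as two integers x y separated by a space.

√170 = [13; 26, …], period ℓ=1 (odd) → k=1
k=0  a_k=13  p_k/q_k = 13/1
k=1  a_k=26  p_k/q_k = 339/26
fundamental: x₁=339, y₁=26  (since 114921 − 170·676 = 1)

339 26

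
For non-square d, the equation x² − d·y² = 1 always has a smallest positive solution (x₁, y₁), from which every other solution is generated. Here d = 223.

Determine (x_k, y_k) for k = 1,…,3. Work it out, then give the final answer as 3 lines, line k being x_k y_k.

224 15
100351 6720
44957024 3010545

[14; 1,13,1,28] for √223; ℓ=4 ⇒ convergent index 3
k=0  a_k=14  p_k/q_k = 14/1
…
k=2  a_k=13  p_k/q_k = 209/14
k=3  a_k=1  p_k/q_k = 224/15
(x₁, y₁) = (224, 15);  224² − 223·15² = 1 ✓
(x_2, y_2) = (224·224 + 223·15·15, 224·15 + 15·224) = (100351, 6720)
(x_3, y_3) = (224·100351 + 223·15·6720, 224·6720 + 15·100351) = (44957024, 3010545)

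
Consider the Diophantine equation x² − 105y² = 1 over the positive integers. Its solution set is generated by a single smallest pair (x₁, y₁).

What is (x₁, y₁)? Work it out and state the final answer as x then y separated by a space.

41 4

[10; 4,20] for √105; ℓ=2 ⇒ convergent index 1
step 0: (10, 1)  from 10·(1,0) + (0,1)
step 1: (41, 4)  from 4·(10,1) + (1,0)
fundamental: x₁=41, y₁=4  (since 1681 − 105·16 = 1)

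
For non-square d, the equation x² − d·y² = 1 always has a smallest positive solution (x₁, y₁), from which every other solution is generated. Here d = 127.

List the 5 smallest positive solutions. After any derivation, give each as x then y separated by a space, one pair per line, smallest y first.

√127 = [11; 3,1,2,2,7,11,7,2,2,1,3,22, …], period ℓ=12 (even) → k=11
step 0: (11, 1)  from 11·(1,0) + (0,1)
step 1: (34, 3)  from 3·(11,1) + (1,0)
step 2: (45, 4)  from 1·(34,3) + (11,1)
step 3: (124, 11)  from 2·(45,4) + (34,3)
step 4: (293, 26)  from 2·(124,11) + (45,4)
step 5: (2175, 193)  from 7·(293,26) + (124,11)
step 6: (24218, 2149)  from 11·(2175,193) + (293,26)
step 7: (171701, 15236)  from 7·(24218,2149) + (2175,193)
step 8: (367620, 32621)  from 2·(171701,15236) + (24218,2149)
…
step 10: (1274561, 113099)  from 1·(906941,80478) + (367620,32621)
step 11: (4730624, 419775)  from 3·(1274561,113099) + (906941,80478)
fundamental: x₁=4730624, y₁=419775  (since 22378803429376 − 127·176211050625 = 1)
k=2:  x_2 = 4730624·4730624+127·419775·419775 = 44757606858751,  y_2 = 4730624·419775+419775·4730624 = 3971595379200
k=3:  x_3 = 4730624·44757606858751+127·419775·3971595379200 = 423462818377139450624,  y_3 = 4730624·3971595379200+419775·44757606858751 = 37576248838264821825
k=4:  x_4 = 4730624·423462818377139450624+127·419775·37576248838264821825 = 4006486743445029115330560001,  y_4 = 4730624·37576248838264821825+419775·423462818377139450624 = 355518209168531397366758400
k=5:  x_5 = 4730624·4006486743445029115330560001+127·419775·355518209168531397366758400 = 37906364688445371364544653008890624,  y_5 = 4730624·355518209168531397366758400+419775·4006486743445029115330560001 = 3363645945459311770024609913661375

4730624 419775
44757606858751 3971595379200
423462818377139450624 37576248838264821825
4006486743445029115330560001 355518209168531397366758400
37906364688445371364544653008890624 3363645945459311770024609913661375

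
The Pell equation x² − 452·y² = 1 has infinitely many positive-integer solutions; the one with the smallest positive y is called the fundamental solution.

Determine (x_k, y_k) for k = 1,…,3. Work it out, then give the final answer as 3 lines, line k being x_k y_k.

√452 = [21; 3,1,5,3,10,3,5,1,3,42, …], period ℓ=10 (even) → k=9
k=0  a_k=21  p_k/q_k = 21/1
k=1  a_k=3  p_k/q_k = 64/3
k=2  a_k=1  p_k/q_k = 85/4
…
k=5  a_k=10  p_k/q_k = 16009/753
k=6  a_k=3  p_k/q_k = 49579/2332
…
k=8  a_k=1  p_k/q_k = 313483/14745
k=9  a_k=3  p_k/q_k = 1204353/56648
fundamental: x₁=1204353, y₁=56648  (since 1450466148609 − 452·3208995904 = 1)
(1204353+56648√452)^2 = 2900932297217 + 136448377488√452
(1204353+56648√452)^3 = 6987493029899166849 + 328664025545553880√452

1204353 56648
2900932297217 136448377488
6987493029899166849 328664025545553880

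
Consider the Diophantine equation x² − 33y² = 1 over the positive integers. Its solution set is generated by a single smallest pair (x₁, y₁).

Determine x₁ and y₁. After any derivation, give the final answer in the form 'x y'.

d=33: √d = [5; 1,2,1,10] (ℓ=4, even), read p_3/q_3
i=0: a=5 ⇒ p=5, q=1
…
i=2: a=2 ⇒ p=17, q=3
i=3: a=1 ⇒ p=23, q=4
(x₁, y₁) = (23, 4);  23² − 33·4² = 1 ✓

23 4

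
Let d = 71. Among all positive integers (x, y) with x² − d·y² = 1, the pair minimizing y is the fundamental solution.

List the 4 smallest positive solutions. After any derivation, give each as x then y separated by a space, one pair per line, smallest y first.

3480 413
24220799 2874480
168576757560 20006380387
1173294208396801 139244404619040

√71 = [8; 2,2,1,7,1,2,2,16, …], period ℓ=8 (even) → k=7
k=0  a_k=8  p_k/q_k = 8/1
k=1  a_k=2  p_k/q_k = 17/2
k=2  a_k=2  p_k/q_k = 42/5
…
k=5  a_k=1  p_k/q_k = 514/61
k=6  a_k=2  p_k/q_k = 1483/176
k=7  a_k=2  p_k/q_k = 3480/413
(x₁, y₁) = (3480, 413);  3480² − 71·413² = 1 ✓
n=2: (3480,413)∘(3480,413) = (3480·3480+71·413·413, 3480·413+413·3480) = (24220799,2874480)
n=3: (24220799,2874480)∘(3480,413) = (3480·24220799+71·413·2874480, 3480·2874480+413·24220799) = (168576757560,20006380387)
n=4: (168576757560,20006380387)∘(3480,413) = (3480·168576757560+71·413·20006380387, 3480·20006380387+413·168576757560) = (1173294208396801,139244404619040)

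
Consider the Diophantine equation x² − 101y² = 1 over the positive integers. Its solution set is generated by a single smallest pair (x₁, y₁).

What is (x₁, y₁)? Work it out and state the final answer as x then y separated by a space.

d=101: √d = [10; 20] (ℓ=1, odd), read p_1/q_1
a_0=10:  p_0=10·1+0=10,  q_0=10·0+1=1
a_1=20:  p_1=20·10+1=201,  q_1=20·1+0=20
(x₁, y₁) = (201, 20);  201² − 101·20² = 1 ✓

201 20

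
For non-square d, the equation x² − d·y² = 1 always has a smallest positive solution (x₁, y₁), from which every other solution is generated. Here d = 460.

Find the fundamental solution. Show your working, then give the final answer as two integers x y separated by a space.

d=460: √d = [21; 2,4,3,1,2,10,2,1,3,4,2,42] (ℓ=12, even), read p_11/q_11
k=0  a_k=21  p_k/q_k = 21/1
…
k=4  a_k=1  p_k/q_k = 815/38
…
k=10  a_k=4  p_k/q_k = 1135029/52921
k=11  a_k=2  p_k/q_k = 2535751/118230
→ (2535751, 118230).  Check: 2535751²=6430033134001, 460·118230²=6430033134000, difference 1.

2535751 118230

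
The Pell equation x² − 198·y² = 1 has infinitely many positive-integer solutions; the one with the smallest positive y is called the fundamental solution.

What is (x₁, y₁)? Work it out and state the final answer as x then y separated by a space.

197 14

[14; 14,28] for √198; ℓ=2 ⇒ convergent index 1
a_0=14:  p_0=14·1+0=14,  q_0=14·0+1=1
a_1=14:  p_1=14·14+1=197,  q_1=14·1+0=14
fundamental: x₁=197, y₁=14  (since 38809 − 198·196 = 1)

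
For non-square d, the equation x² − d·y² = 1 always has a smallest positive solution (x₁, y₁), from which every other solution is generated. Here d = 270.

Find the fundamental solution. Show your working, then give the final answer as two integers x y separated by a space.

d=270: √d = [16; 2,3,6,3,2,32] (ℓ=6, even), read p_5/q_5
step 0: (16, 1)  from 16·(1,0) + (0,1)
…
step 4: (2284, 139)  from 3·(723,44) + (115,7)
step 5: (5291, 322)  from 2·(2284,139) + (723,44)
(x₁, y₁) = (5291, 322);  5291² − 270·322² = 1 ✓

5291 322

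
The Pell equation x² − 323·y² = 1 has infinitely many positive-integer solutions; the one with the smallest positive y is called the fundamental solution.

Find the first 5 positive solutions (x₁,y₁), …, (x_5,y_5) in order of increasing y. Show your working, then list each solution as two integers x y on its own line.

√323 = [17; 1,34, …], period ℓ=2 (even) → k=1
a_0=17:  p_0=17·1+0=17,  q_0=17·0+1=1
a_1=1:  p_1=1·17+1=18,  q_1=1·1+0=1
→ (18, 1).  Check: 18²=324, 323·1²=323, difference 1.
(x_2, y_2) = (18·18 + 323·1·1, 18·1 + 1·18) = (647, 36)
(x_3, y_3) = (18·647 + 323·1·36, 18·36 + 1·647) = (23274, 1295)
(x_4, y_4) = (18·23274 + 323·1·1295, 18·1295 + 1·23274) = (837217, 46584)
(x_5, y_5) = (18·837217 + 323·1·46584, 18·46584 + 1·837217) = (30116538, 1675729)

18 1
647 36
23274 1295
837217 46584
30116538 1675729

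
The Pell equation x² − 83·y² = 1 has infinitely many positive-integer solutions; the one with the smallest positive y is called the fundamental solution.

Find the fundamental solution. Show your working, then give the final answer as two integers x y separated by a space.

√83 → a₀=9, period (9,18); ℓ=2 even so k=1
a_0=9:  p_0=9·1+0=9,  q_0=9·0+1=1
a_1=9:  p_1=9·9+1=82,  q_1=9·1+0=9
→ (82, 9).  Check: 82²=6724, 83·9²=6723, difference 1.

82 9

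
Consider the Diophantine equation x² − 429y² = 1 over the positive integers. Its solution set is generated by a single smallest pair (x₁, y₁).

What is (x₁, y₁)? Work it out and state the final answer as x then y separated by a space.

√429 → a₀=20, period (1,2,2,9,1,12,1,9,2,2,1,40); ℓ=12 even so k=11
k=0  a_k=20  p_k/q_k = 20/1
k=1  a_k=1  p_k/q_k = 21/1
k=2  a_k=2  p_k/q_k = 62/3
…
k=5  a_k=1  p_k/q_k = 1512/73
k=6  a_k=12  p_k/q_k = 19511/942
k=7  a_k=1  p_k/q_k = 21023/1015
…
k=9  a_k=2  p_k/q_k = 438459/21169
k=10  a_k=2  p_k/q_k = 1085636/52415
k=11  a_k=1  p_k/q_k = 1524095/73584
fundamental: x₁=1524095, y₁=73584  (since 2322865569025 − 429·5414605056 = 1)

1524095 73584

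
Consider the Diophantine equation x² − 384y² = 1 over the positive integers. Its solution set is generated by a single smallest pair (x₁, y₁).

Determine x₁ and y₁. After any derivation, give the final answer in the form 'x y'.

[19; 1,1,2,9,2,1,1,38] for √384; ℓ=8 ⇒ convergent index 7
k=0  a_k=19  p_k/q_k = 19/1
…
k=2  a_k=1  p_k/q_k = 39/2
k=3  a_k=2  p_k/q_k = 98/5
…
k=5  a_k=2  p_k/q_k = 1940/99
k=6  a_k=1  p_k/q_k = 2861/146
k=7  a_k=1  p_k/q_k = 4801/245
→ (4801, 245).  Check: 4801²=23049601, 384·245²=23049600, difference 1.

4801 245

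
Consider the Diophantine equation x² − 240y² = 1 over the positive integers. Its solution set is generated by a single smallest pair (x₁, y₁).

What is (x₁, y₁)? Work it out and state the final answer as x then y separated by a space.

[15; 2,30] for √240; ℓ=2 ⇒ convergent index 1
step 0: (15, 1)  from 15·(1,0) + (0,1)
step 1: (31, 2)  from 2·(15,1) + (1,0)
(x₁, y₁) = (31, 2);  31² − 240·2² = 1 ✓

31 2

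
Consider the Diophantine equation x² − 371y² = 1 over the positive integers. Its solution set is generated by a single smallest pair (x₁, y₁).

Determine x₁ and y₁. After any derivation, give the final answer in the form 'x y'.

1695 88

d=371: √d = [19; 3,1,4,1,3,38] (ℓ=6, even), read p_5/q_5
k=0  a_k=19  p_k/q_k = 19/1
…
k=4  a_k=1  p_k/q_k = 443/23
k=5  a_k=3  p_k/q_k = 1695/88
(x₁, y₁) = (1695, 88);  1695² − 371·88² = 1 ✓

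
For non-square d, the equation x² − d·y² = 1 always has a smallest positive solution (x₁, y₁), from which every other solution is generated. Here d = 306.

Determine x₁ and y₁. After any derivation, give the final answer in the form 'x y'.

[17; 2,34] for √306; ℓ=2 ⇒ convergent index 1
k=0  a_k=17  p_k/q_k = 17/1
k=1  a_k=2  p_k/q_k = 35/2
→ (35, 2).  Check: 35²=1225, 306·2²=1224, difference 1.

35 2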